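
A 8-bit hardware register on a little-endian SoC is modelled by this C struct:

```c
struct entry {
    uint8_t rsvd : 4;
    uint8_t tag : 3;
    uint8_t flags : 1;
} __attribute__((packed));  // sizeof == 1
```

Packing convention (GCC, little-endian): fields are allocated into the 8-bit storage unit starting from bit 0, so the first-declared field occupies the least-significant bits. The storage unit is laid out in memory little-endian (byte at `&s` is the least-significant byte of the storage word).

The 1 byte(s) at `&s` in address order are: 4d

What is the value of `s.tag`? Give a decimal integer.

[0]=0x4d (little-endian) → word 0x4d
rsvd:4 @ bit 0 → (0x4d>>0)&0xf = 0xd
tag:3 @ bit 4 → (0x4d>>4)&0x7 = 0x4  ←
flags:1 @ bit 7 → (0x4d>>7)&0x1 = 0x0

4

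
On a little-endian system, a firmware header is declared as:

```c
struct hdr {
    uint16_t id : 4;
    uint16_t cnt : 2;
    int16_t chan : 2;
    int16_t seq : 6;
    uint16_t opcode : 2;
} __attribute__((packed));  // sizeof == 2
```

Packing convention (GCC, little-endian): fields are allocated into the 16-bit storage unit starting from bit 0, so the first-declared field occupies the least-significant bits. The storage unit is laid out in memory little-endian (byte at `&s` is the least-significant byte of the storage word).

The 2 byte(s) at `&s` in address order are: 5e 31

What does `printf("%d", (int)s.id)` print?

[0]=0x5e [1]=0x31 (little-endian) → word 0x315e
id:4 @ bit 0 → (0x315e>>0)&0xf = 0xe  ←
cnt:2 @ bit 4 → (0x315e>>4)&0x3 = 0x1
chan:2 @ bit 6 → (0x315e>>6)&0x3 = 0x1
seq:6 @ bit 8 → (0x315e>>8)&0x3f = 0x31
opcode:2 @ bit 14 → (0x315e>>14)&0x3 = 0x0

14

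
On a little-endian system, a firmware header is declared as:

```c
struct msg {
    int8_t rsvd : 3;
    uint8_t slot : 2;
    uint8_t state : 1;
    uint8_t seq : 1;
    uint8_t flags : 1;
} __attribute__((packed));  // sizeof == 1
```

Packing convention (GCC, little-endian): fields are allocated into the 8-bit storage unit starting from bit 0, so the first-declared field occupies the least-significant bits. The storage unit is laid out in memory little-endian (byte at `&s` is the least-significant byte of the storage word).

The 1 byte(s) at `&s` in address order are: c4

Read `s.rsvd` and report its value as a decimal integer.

-4

[0]=0xc4 (little-endian) → word 0xc4
rsvd [0+:3] = (word>>0) & 0x7 = 4  ←
slot [3+:2] = (word>>3) & 0x3 = 0
state [5+:1] = (word>>5) & 0x1 = 0
seq [6+:1] = (word>>6) & 0x1 = 1
flags [7+:1] = (word>>7) & 0x1 = 1
rsvd signed 3b, MSB=1: 4 - 8 = -4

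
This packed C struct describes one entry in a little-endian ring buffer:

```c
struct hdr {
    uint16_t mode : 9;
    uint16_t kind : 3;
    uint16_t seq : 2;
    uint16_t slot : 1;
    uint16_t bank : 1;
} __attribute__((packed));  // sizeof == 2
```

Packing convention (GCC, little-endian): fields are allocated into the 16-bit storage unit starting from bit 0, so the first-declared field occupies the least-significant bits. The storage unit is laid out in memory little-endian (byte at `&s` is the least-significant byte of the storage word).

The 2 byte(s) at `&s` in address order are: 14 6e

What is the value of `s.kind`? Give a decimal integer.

[0]=0x14 [1]=0x6e (little-endian) → word 0x6e14
mode [0+:9] = (word>>0) & 0x1ff = 20
kind [9+:3] = (word>>9) & 0x7 = 7  ←
seq [12+:2] = (word>>12) & 0x3 = 2
slot [14+:1] = (word>>14) & 0x1 = 1
bank [15+:1] = (word>>15) & 0x1 = 0

7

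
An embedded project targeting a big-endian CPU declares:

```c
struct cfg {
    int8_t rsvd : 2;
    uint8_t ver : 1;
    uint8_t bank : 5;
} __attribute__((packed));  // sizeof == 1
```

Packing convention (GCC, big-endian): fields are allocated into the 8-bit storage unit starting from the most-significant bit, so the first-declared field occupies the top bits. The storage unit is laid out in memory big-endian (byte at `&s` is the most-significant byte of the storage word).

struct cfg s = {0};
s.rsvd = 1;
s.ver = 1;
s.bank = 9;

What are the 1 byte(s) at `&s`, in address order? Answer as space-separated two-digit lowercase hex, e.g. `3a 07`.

69

rsvd:2 = 1 → 0x1 << 6 → word 0x40
ver:1 = 1 → 0x1 << 5 → word 0x60
bank:5 = 9 → 0x9 << 0 → word 0x69
word = 0x69 → big-endian bytes:
  [0]=0x69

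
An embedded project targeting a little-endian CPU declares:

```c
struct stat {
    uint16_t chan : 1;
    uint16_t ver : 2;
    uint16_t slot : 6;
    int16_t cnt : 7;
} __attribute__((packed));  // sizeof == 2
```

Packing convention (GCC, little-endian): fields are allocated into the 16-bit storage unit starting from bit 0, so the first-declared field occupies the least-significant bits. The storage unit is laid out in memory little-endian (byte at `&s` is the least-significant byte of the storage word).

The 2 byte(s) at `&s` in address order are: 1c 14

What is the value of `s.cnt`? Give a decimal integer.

[0]=0x1c [1]=0x14 (little-endian) → word 0x141c
chan [0+:1] = (word>>0) & 0x1 = 0
ver [1+:2] = (word>>1) & 0x3 = 2
slot [3+:6] = (word>>3) & 0x3f = 3
cnt [9+:7] = (word>>9) & 0x7f = 10  ←
cnt signed 7b, MSB=0: value = 10

10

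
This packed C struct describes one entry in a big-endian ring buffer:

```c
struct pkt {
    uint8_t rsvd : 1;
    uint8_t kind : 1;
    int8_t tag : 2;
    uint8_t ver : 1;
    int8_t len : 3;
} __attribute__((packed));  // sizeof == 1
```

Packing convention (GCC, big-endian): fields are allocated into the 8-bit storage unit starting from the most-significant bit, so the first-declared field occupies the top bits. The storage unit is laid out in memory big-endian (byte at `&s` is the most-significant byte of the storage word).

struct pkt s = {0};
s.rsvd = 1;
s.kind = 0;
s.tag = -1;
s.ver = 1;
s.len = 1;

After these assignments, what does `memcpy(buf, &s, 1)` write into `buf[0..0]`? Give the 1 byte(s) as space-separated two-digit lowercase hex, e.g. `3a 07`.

b9

rsvd:1 = 1 → 0x1 << 7 → word 0x80
kind:1 = 0 → 0x0 << 6 → word 0x80
tag:2 = -1 → 0x3 << 4 → word 0xb0
ver:1 = 1 → 0x1 << 3 → word 0xb8
len:3 = 1 → 0x1 << 0 → word 0xb9
word = 0xb9 → big-endian bytes:
  [0]=0xb9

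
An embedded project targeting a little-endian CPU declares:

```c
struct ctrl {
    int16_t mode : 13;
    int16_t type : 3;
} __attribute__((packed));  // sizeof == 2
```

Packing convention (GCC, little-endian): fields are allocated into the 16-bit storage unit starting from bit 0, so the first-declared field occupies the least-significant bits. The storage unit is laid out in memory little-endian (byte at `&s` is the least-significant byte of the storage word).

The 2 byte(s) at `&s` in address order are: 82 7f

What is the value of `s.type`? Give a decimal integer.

[0]=0x82 [1]=0x7f (little-endian) → word 0x7f82
mode:13 @ bit 0 → (0x7f82>>0)&0x1fff = 0x1f82
type:3 @ bit 13 → (0x7f82>>13)&0x7 = 0x3  ←
type signed 3b, MSB=0: value = 3

3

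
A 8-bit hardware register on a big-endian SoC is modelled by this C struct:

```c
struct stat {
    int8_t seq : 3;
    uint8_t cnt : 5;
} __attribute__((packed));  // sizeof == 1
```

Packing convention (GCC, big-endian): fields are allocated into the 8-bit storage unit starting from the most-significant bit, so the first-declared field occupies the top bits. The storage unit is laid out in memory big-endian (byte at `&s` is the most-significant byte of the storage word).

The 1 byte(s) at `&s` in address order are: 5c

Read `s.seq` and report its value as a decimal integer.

2

[0]=0x5c (big-endian) → word 0x5c
seq:3 @ bit 5 → (0x5c>>5)&0x7 = 0x2  ←
cnt:5 @ bit 0 → (0x5c>>0)&0x1f = 0x1c
seq signed 3b, MSB=0: value = 2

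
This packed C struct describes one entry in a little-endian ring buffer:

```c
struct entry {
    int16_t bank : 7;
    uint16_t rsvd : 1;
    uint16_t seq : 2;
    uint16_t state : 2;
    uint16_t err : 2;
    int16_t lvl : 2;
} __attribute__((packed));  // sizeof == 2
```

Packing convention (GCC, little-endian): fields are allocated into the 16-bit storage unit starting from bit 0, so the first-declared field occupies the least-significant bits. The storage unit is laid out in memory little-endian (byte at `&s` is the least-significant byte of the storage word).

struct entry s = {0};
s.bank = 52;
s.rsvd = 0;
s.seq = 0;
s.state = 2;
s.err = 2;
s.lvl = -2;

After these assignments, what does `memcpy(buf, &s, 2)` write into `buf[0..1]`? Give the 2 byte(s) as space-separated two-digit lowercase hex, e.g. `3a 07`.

bank (7b) val=52 bits=0x34 at bit 0: 0x0034
rsvd (1b) val=0 bits=0x0 at bit 7: 0x0034
seq (2b) val=0 bits=0x0 at bit 8: 0x0034
state (2b) val=2 bits=0x2 at bit 10: 0x0834
err (2b) val=2 bits=0x2 at bit 12: 0x2834
lvl (2b) val=-2 bits=0x2 at bit 14: 0xa834
word = 0xa834 → little-endian bytes:
  [0]=0x34  [1]=0xa8

34 a8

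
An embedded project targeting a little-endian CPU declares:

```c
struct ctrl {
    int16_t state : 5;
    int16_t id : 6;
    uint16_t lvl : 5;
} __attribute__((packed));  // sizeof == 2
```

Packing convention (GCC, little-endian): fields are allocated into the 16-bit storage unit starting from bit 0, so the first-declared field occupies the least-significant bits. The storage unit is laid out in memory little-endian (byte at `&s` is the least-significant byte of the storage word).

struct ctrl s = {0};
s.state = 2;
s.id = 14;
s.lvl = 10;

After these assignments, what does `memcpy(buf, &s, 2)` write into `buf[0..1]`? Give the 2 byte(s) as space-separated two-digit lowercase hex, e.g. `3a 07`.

c2 51

state:5 = 2 → 0x2 << 0 → word 0x0002
id:6 = 14 → 0xe << 5 → word 0x01c2
lvl:5 = 10 → 0xa << 11 → word 0x51c2
word = 0x51c2 → little-endian bytes:
  [0]=0xc2  [1]=0x51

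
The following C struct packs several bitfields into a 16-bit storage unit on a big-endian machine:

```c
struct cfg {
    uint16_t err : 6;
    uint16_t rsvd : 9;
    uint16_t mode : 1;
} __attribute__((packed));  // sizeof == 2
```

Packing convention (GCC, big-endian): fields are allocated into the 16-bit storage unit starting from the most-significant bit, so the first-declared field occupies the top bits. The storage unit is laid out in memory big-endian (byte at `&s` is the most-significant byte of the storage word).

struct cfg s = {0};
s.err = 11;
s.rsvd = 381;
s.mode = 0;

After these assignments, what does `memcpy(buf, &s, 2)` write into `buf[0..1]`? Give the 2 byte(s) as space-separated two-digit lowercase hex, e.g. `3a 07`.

err:6 = 11 → 0xb << 10 → word 0x2c00
rsvd:9 = 381 → 0x17d << 1 → word 0x2efa
mode:1 = 0 → 0x0 << 0 → word 0x2efa
word = 0x2efa → big-endian bytes:
  [0]=0x2e  [1]=0xfa

2e fa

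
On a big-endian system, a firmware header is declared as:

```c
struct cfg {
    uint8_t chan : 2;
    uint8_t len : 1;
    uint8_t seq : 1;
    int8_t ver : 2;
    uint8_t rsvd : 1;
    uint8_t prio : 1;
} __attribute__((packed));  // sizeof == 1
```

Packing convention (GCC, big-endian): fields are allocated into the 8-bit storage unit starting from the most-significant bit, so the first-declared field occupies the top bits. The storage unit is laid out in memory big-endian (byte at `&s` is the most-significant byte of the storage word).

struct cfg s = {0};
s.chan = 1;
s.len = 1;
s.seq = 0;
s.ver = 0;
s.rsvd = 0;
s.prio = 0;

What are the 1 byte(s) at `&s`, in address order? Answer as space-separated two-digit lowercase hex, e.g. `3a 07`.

chan (2b) val=1 bits=0x1 at bit 6: 0x40
len (1b) val=1 bits=0x1 at bit 5: 0x60
seq (1b) val=0 bits=0x0 at bit 4: 0x60
ver (2b) val=0 bits=0x0 at bit 2: 0x60
rsvd (1b) val=0 bits=0x0 at bit 1: 0x60
prio (1b) val=0 bits=0x0 at bit 0: 0x60
word = 0x60 → big-endian bytes:
  [0]=0x60

60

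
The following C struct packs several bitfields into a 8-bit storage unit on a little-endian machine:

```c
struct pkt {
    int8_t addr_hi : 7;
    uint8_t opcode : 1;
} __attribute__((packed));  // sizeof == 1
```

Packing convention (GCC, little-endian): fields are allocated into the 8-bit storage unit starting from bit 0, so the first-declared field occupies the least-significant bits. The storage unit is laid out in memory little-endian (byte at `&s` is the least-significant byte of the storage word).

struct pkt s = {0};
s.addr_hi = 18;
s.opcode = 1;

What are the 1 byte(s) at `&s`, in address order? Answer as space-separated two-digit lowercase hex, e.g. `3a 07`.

92

addr_hi:7 = 18 → 0x12 << 0 → word 0x12
opcode:1 = 1 → 0x1 << 7 → word 0x92
word = 0x92 → little-endian bytes:
  [0]=0x92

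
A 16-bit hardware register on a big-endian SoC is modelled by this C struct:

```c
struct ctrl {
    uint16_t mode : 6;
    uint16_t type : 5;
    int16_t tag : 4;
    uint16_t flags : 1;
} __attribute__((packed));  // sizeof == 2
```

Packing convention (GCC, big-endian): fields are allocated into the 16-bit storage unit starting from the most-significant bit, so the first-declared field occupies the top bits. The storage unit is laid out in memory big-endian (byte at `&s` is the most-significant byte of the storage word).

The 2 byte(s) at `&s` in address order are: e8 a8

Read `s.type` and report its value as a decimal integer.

[0]=0xe8 [1]=0xa8 (big-endian) → word 0xe8a8
mode [10+:6] = (word>>10) & 0x3f = 58
type [5+:5] = (word>>5) & 0x1f = 5  ←
tag [1+:4] = (word>>1) & 0xf = 4
flags [0+:1] = (word>>0) & 0x1 = 0

5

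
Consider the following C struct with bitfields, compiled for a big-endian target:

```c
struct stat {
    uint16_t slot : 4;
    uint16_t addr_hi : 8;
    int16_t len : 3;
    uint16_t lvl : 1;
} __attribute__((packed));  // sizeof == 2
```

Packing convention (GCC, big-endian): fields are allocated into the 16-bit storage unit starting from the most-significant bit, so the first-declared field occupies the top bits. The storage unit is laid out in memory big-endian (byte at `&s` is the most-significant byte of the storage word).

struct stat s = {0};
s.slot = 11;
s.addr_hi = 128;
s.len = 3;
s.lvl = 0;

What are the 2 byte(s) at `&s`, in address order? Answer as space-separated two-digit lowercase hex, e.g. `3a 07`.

b8 06

slot:4 = 11 → 0xb << 12 → word 0xb000
addr_hi:8 = 128 → 0x80 << 4 → word 0xb800
len:3 = 3 → 0x3 << 1 → word 0xb806
lvl:1 = 0 → 0x0 << 0 → word 0xb806
word = 0xb806 → big-endian bytes:
  [0]=0xb8  [1]=0x06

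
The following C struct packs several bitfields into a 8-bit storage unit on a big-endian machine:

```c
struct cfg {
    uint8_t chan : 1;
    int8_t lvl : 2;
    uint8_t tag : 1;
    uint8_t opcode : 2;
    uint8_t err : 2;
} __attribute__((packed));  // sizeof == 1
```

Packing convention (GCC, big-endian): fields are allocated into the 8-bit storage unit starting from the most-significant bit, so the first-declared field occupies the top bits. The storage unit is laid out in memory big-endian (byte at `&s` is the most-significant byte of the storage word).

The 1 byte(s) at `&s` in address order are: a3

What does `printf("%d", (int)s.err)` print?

3

[0]=0xa3 (big-endian) → word 0xa3
chan [7+:1] = (word>>7) & 0x1 = 1
lvl [5+:2] = (word>>5) & 0x3 = 1
tag [4+:1] = (word>>4) & 0x1 = 0
opcode [2+:2] = (word>>2) & 0x3 = 0
err [0+:2] = (word>>0) & 0x3 = 3  ←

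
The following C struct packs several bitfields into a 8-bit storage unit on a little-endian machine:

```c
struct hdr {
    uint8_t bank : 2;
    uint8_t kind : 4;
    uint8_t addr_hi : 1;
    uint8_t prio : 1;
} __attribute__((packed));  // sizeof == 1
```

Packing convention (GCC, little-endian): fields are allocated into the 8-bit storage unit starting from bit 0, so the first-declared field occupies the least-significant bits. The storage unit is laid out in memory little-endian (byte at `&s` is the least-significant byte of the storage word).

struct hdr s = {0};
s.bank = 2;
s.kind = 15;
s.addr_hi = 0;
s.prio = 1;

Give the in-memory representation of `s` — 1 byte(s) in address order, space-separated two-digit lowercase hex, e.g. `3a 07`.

be

[0+:2] bank=2 & 0x3 = 0x2; word=0x02
[2+:4] kind=15 & 0xf = 0xf; word=0x3e
[6+:1] addr_hi=0 & 0x1 = 0x0; word=0x3e
[7+:1] prio=1 & 0x1 = 0x1; word=0xbe
word = 0xbe → little-endian bytes:
  [0]=0xbe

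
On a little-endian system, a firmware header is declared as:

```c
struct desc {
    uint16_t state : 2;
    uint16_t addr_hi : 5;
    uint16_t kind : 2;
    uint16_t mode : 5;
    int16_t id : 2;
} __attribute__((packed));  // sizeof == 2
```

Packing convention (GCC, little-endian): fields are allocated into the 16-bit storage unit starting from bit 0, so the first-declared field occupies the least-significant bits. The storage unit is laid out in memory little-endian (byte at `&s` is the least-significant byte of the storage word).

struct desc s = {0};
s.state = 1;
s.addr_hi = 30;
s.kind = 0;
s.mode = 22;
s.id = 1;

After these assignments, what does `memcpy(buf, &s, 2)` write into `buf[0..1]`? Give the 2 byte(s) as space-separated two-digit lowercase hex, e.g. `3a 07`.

[0+:2] state=1 & 0x3 = 0x1; word=0x0001
[2+:5] addr_hi=30 & 0x1f = 0x1e; word=0x0079
[7+:2] kind=0 & 0x3 = 0x0; word=0x0079
[9+:5] mode=22 & 0x1f = 0x16; word=0x2c79
[14+:2] id=1 & 0x3 = 0x1; word=0x6c79
word = 0x6c79 → little-endian bytes:
  [0]=0x79  [1]=0x6c

79 6c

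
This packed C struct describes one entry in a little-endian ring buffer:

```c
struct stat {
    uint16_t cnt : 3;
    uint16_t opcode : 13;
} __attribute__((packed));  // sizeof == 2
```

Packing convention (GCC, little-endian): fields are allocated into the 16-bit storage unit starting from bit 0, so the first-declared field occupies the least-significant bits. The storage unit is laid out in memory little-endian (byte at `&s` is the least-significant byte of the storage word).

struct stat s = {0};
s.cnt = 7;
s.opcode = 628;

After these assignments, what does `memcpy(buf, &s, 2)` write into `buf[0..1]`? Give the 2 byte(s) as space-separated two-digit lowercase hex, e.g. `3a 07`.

a7 13

cnt (3b) val=7 bits=0x7 at bit 0: 0x0007
opcode (13b) val=628 bits=0x274 at bit 3: 0x13a7
word = 0x13a7 → little-endian bytes:
  [0]=0xa7  [1]=0x13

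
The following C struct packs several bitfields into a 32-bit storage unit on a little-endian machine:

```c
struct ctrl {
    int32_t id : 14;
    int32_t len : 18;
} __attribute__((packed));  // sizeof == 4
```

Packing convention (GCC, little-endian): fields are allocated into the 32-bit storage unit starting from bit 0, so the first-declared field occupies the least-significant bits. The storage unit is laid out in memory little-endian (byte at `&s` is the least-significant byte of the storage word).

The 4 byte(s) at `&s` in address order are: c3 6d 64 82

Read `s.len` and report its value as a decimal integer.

[0]=0xc3 [1]=0x6d [2]=0x64 [3]=0x82 (little-endian) → word 0x82646dc3
id:14 @ bit 0 → (0x82646dc3>>0)&0x3fff = 0x2dc3
len:18 @ bit 14 → (0x82646dc3>>14)&0x3ffff = 0x20991  ←
len signed 18b, MSB=1: 133521 - 262144 = -128623

-128623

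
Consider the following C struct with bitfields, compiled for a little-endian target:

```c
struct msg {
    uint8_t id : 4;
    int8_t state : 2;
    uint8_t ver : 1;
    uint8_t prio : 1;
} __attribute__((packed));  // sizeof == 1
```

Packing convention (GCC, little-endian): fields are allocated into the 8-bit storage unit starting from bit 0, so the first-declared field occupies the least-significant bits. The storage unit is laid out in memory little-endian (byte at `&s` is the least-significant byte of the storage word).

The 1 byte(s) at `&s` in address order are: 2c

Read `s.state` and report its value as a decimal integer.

[0]=0x2c (little-endian) → word 0x2c
id:4 @ bit 0 → (0x2c>>0)&0xf = 0xc
state:2 @ bit 4 → (0x2c>>4)&0x3 = 0x2  ←
ver:1 @ bit 6 → (0x2c>>6)&0x1 = 0x0
prio:1 @ bit 7 → (0x2c>>7)&0x1 = 0x0
state signed 2b, MSB=1: 2 - 4 = -2

-2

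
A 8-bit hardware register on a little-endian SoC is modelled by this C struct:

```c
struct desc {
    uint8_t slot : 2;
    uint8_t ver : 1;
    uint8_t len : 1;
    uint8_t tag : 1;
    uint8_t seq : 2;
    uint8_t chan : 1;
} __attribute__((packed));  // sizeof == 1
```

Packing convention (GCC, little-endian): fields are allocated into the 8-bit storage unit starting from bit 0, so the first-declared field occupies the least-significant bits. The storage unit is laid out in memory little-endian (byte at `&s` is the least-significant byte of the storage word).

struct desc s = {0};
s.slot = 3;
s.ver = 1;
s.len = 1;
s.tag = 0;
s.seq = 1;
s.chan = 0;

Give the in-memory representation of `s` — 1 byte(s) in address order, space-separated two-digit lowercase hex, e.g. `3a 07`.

slot:2 = 3 → 0x3 << 0 → word 0x03
ver:1 = 1 → 0x1 << 2 → word 0x07
len:1 = 1 → 0x1 << 3 → word 0x0f
tag:1 = 0 → 0x0 << 4 → word 0x0f
seq:2 = 1 → 0x1 << 5 → word 0x2f
chan:1 = 0 → 0x0 << 7 → word 0x2f
word = 0x2f → little-endian bytes:
  [0]=0x2f

2f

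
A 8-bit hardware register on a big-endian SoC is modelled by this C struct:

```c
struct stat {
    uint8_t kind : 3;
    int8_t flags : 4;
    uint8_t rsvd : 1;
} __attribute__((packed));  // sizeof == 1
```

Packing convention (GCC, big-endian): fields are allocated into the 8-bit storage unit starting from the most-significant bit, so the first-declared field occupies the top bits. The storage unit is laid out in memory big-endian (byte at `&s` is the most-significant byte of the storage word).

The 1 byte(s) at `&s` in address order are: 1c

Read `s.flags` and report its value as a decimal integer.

[0]=0x1c (big-endian) → word 0x1c
kind:3 @ bit 5 → (0x1c>>5)&0x7 = 0x0
flags:4 @ bit 1 → (0x1c>>1)&0xf = 0xe  ←
rsvd:1 @ bit 0 → (0x1c>>0)&0x1 = 0x0
flags signed 4b, MSB=1: 14 - 16 = -2

-2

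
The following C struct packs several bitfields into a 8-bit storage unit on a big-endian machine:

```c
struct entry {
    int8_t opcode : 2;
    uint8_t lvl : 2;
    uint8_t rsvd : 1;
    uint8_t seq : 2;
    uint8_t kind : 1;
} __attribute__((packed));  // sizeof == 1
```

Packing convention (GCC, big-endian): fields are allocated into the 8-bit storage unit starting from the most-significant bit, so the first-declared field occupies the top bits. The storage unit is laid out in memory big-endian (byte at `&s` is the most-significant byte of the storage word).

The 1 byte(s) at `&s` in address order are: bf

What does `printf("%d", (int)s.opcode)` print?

-2

[0]=0xbf (big-endian) → word 0xbf
opcode [6+:2] = (word>>6) & 0x3 = 2  ←
lvl [4+:2] = (word>>4) & 0x3 = 3
rsvd [3+:1] = (word>>3) & 0x1 = 1
seq [1+:2] = (word>>1) & 0x3 = 3
kind [0+:1] = (word>>0) & 0x1 = 1
opcode signed 2b, MSB=1: 2 - 4 = -2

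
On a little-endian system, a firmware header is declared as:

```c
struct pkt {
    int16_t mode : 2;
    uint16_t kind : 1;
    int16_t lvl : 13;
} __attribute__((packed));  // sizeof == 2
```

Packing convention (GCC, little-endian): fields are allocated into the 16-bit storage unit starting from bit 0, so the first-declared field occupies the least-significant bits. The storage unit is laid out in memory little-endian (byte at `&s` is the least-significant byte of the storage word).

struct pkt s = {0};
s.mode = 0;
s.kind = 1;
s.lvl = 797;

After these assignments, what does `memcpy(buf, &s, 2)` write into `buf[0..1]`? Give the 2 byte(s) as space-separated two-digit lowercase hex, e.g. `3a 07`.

ec 18

mode (2b) val=0 bits=0x0 at bit 0: 0x0000
kind (1b) val=1 bits=0x1 at bit 2: 0x0004
lvl (13b) val=797 bits=0x31d at bit 3: 0x18ec
word = 0x18ec → little-endian bytes:
  [0]=0xec  [1]=0x18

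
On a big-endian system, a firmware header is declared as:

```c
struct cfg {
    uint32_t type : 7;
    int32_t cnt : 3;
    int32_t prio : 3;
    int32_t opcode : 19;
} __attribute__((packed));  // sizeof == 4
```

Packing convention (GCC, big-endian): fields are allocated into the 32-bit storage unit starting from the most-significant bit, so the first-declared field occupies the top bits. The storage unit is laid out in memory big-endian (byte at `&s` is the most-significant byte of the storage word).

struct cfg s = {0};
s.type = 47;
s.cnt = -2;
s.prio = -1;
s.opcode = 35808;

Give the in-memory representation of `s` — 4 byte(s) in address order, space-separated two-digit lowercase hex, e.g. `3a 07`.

5f b8 8b e0

[25+:7] type=47 & 0x7f = 0x2f; word=0x5e000000
[22+:3] cnt=-2 & 0x7 = 0x6; word=0x5f800000
[19+:3] prio=-1 & 0x7 = 0x7; word=0x5fb80000
[0+:19] opcode=35808 & 0x7ffff = 0x8be0; word=0x5fb88be0
word = 0x5fb88be0 → big-endian bytes:
  [0]=0x5f  [1]=0xb8  [2]=0x8b  [3]=0xe0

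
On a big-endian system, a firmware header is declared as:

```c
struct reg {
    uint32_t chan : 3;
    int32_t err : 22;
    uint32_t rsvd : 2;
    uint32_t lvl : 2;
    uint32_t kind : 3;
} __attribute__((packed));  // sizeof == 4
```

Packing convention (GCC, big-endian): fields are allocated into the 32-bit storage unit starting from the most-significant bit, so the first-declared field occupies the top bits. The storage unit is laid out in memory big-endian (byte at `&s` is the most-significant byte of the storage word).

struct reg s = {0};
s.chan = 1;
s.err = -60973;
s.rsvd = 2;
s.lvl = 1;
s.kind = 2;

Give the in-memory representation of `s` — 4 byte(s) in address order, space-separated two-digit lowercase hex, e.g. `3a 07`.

3f 88 e9 ca

[29+:3] chan=1 & 0x7 = 0x1; word=0x20000000
[7+:22] err=-60973 & 0x3fffff = 0x3f11d3; word=0x3f88e980
[5+:2] rsvd=2 & 0x3 = 0x2; word=0x3f88e9c0
[3+:2] lvl=1 & 0x3 = 0x1; word=0x3f88e9c8
[0+:3] kind=2 & 0x7 = 0x2; word=0x3f88e9ca
word = 0x3f88e9ca → big-endian bytes:
  [0]=0x3f  [1]=0x88  [2]=0xe9  [3]=0xca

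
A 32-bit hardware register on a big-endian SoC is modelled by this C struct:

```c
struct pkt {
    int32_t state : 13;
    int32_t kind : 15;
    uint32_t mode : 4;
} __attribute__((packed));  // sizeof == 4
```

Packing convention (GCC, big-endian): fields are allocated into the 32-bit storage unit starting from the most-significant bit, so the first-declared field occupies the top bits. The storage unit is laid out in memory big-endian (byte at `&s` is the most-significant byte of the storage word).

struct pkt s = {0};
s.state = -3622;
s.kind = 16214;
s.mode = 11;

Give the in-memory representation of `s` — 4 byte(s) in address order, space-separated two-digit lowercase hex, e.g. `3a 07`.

8e d3 f5 6b

[19+:13] state=-3622 & 0x1fff = 0x11da; word=0x8ed00000
[4+:15] kind=16214 & 0x7fff = 0x3f56; word=0x8ed3f560
[0+:4] mode=11 & 0xf = 0xb; word=0x8ed3f56b
word = 0x8ed3f56b → big-endian bytes:
  [0]=0x8e  [1]=0xd3  [2]=0xf5  [3]=0x6b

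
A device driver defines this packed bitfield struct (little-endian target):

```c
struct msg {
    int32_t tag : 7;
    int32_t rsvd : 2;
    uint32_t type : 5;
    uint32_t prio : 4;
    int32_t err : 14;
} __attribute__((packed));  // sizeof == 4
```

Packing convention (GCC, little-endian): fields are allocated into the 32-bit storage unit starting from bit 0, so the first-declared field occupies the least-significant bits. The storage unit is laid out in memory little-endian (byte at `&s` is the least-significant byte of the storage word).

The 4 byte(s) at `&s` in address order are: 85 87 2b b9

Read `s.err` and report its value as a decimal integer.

[0]=0x85 [1]=0x87 [2]=0x2b [3]=0xb9 (little-endian) → word 0xb92b8785
tag:7 @ bit 0 → (0xb92b8785>>0)&0x7f = 0x5
rsvd:2 @ bit 7 → (0xb92b8785>>7)&0x3 = 0x3
type:5 @ bit 9 → (0xb92b8785>>9)&0x1f = 0x3
prio:4 @ bit 14 → (0xb92b8785>>14)&0xf = 0xe
err:14 @ bit 18 → (0xb92b8785>>18)&0x3fff = 0x2e4a  ←
err signed 14b, MSB=1: 11850 - 16384 = -4534

-4534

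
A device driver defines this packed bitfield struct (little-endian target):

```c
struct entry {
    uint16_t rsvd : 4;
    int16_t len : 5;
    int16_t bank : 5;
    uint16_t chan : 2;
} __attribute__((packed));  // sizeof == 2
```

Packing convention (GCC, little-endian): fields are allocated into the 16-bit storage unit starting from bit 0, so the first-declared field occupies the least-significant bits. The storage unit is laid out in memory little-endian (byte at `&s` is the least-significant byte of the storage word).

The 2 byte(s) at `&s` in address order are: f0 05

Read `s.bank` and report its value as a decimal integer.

2

[0]=0xf0 [1]=0x05 (little-endian) → word 0x05f0
rsvd:4 @ bit 0 → (0x05f0>>0)&0xf = 0x0
len:5 @ bit 4 → (0x05f0>>4)&0x1f = 0x1f
bank:5 @ bit 9 → (0x05f0>>9)&0x1f = 0x2  ←
chan:2 @ bit 14 → (0x05f0>>14)&0x3 = 0x0
bank signed 5b, MSB=0: value = 2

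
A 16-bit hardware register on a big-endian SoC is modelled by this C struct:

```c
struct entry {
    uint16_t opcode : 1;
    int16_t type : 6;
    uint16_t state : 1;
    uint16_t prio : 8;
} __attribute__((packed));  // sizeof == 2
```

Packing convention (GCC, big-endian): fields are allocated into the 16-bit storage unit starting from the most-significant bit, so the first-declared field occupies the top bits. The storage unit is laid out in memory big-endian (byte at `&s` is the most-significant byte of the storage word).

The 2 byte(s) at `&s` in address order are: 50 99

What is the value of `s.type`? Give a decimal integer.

-24

[0]=0x50 [1]=0x99 (big-endian) → word 0x5099
opcode:1 @ bit 15 → (0x5099>>15)&0x1 = 0x0
type:6 @ bit 9 → (0x5099>>9)&0x3f = 0x28  ←
state:1 @ bit 8 → (0x5099>>8)&0x1 = 0x0
prio:8 @ bit 0 → (0x5099>>0)&0xff = 0x99
type signed 6b, MSB=1: 40 - 64 = -24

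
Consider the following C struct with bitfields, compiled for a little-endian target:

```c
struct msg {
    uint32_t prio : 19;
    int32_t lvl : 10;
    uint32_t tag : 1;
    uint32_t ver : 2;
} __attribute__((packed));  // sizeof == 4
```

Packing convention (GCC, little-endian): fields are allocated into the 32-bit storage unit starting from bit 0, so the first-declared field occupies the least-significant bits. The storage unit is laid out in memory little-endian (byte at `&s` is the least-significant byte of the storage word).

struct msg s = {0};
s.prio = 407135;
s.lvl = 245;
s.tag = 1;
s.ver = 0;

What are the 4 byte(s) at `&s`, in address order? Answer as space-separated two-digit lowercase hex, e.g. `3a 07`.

5f 36 ae 27

prio:19 = 407135 → 0x6365f << 0 → word 0x0006365f
lvl:10 = 245 → 0xf5 << 19 → word 0x07ae365f
tag:1 = 1 → 0x1 << 29 → word 0x27ae365f
ver:2 = 0 → 0x0 << 30 → word 0x27ae365f
word = 0x27ae365f → little-endian bytes:
  [0]=0x5f  [1]=0x36  [2]=0xae  [3]=0x27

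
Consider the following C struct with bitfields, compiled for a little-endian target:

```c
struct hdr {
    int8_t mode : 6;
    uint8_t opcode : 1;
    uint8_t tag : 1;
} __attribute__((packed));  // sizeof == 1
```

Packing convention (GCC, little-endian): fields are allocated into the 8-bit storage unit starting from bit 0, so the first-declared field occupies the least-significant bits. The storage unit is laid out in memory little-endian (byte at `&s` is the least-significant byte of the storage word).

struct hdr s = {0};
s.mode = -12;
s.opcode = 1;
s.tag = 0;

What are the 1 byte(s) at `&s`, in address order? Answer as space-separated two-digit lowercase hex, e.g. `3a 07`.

mode:6 = -12 → 0x34 << 0 → word 0x34
opcode:1 = 1 → 0x1 << 6 → word 0x74
tag:1 = 0 → 0x0 << 7 → word 0x74
word = 0x74 → little-endian bytes:
  [0]=0x74

74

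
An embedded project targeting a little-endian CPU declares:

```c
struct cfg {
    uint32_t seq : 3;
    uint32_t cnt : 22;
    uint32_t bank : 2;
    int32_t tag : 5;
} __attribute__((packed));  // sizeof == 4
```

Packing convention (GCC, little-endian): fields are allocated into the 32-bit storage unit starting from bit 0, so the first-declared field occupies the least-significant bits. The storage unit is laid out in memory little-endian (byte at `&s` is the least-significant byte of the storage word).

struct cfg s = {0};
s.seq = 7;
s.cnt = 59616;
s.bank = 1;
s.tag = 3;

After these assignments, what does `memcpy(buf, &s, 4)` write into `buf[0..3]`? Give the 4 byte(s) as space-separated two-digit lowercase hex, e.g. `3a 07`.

07 47 07 1a

seq:3 = 7 → 0x7 << 0 → word 0x00000007
cnt:22 = 59616 → 0xe8e0 << 3 → word 0x00074707
bank:2 = 1 → 0x1 << 25 → word 0x02074707
tag:5 = 3 → 0x3 << 27 → word 0x1a074707
word = 0x1a074707 → little-endian bytes:
  [0]=0x07  [1]=0x47  [2]=0x07  [3]=0x1a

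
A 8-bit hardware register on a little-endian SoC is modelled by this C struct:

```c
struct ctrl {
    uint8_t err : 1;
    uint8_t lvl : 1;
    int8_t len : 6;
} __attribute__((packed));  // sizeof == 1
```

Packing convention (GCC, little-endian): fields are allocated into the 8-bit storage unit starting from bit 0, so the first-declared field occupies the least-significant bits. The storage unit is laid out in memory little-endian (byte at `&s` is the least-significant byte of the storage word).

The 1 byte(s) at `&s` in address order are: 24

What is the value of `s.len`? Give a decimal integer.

9

[0]=0x24 (little-endian) → word 0x24
err [0+:1] = (word>>0) & 0x1 = 0
lvl [1+:1] = (word>>1) & 0x1 = 0
len [2+:6] = (word>>2) & 0x3f = 9  ←
len signed 6b, MSB=0: value = 9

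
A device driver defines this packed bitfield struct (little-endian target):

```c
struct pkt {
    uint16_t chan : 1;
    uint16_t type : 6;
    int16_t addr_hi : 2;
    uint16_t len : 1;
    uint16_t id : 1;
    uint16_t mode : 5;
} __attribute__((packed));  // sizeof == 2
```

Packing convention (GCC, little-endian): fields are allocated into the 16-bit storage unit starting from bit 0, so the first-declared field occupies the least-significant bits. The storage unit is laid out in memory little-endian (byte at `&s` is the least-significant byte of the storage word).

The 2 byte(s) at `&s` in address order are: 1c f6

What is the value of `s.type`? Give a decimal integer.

14

[0]=0x1c [1]=0xf6 (little-endian) → word 0xf61c
chan:1 @ bit 0 → (0xf61c>>0)&0x1 = 0x0
type:6 @ bit 1 → (0xf61c>>1)&0x3f = 0xe  ←
addr_hi:2 @ bit 7 → (0xf61c>>7)&0x3 = 0x0
len:1 @ bit 9 → (0xf61c>>9)&0x1 = 0x1
id:1 @ bit 10 → (0xf61c>>10)&0x1 = 0x1
mode:5 @ bit 11 → (0xf61c>>11)&0x1f = 0x1e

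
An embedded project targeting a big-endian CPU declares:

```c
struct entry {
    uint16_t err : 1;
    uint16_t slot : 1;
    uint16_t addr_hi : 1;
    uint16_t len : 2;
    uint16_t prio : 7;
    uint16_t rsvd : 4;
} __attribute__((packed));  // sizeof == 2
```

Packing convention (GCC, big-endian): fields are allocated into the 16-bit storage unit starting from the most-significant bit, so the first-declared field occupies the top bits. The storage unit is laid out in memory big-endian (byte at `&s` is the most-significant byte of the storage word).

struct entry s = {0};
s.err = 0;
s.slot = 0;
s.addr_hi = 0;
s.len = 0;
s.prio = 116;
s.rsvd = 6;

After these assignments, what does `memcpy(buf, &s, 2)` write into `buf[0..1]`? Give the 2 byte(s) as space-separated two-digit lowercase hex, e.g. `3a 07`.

err:1 = 0 → 0x0 << 15 → word 0x0000
slot:1 = 0 → 0x0 << 14 → word 0x0000
addr_hi:1 = 0 → 0x0 << 13 → word 0x0000
len:2 = 0 → 0x0 << 11 → word 0x0000
prio:7 = 116 → 0x74 << 4 → word 0x0740
rsvd:4 = 6 → 0x6 << 0 → word 0x0746
word = 0x0746 → big-endian bytes:
  [0]=0x07  [1]=0x46

07 46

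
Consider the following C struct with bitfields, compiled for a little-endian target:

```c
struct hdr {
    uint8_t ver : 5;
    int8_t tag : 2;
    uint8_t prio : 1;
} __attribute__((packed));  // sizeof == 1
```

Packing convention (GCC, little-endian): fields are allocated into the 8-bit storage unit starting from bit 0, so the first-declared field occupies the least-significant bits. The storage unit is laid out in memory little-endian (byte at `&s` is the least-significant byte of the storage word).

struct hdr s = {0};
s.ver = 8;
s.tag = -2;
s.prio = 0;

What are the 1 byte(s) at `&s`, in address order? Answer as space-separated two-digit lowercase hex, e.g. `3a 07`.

ver (5b) val=8 bits=0x8 at bit 0: 0x08
tag (2b) val=-2 bits=0x2 at bit 5: 0x48
prio (1b) val=0 bits=0x0 at bit 7: 0x48
word = 0x48 → little-endian bytes:
  [0]=0x48

48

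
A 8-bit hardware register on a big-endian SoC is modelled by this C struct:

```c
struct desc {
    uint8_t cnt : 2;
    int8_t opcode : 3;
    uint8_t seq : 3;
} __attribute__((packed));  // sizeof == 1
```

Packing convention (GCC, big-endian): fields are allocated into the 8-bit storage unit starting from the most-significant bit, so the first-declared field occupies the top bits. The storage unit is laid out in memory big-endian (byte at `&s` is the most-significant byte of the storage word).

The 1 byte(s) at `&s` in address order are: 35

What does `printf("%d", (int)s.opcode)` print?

-2

[0]=0x35 (big-endian) → word 0x35
cnt:2 @ bit 6 → (0x35>>6)&0x3 = 0x0
opcode:3 @ bit 3 → (0x35>>3)&0x7 = 0x6  ←
seq:3 @ bit 0 → (0x35>>0)&0x7 = 0x5
opcode signed 3b, MSB=1: 6 - 8 = -2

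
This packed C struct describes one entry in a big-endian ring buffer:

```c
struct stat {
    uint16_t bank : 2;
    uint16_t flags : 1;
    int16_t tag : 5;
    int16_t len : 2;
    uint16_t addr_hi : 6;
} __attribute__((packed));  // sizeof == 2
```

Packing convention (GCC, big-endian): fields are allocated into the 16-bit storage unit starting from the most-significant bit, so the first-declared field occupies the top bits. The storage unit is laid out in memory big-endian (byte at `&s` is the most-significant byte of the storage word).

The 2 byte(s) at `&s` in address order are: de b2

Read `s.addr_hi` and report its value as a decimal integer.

50

[0]=0xde [1]=0xb2 (big-endian) → word 0xdeb2
bank:2 @ bit 14 → (0xdeb2>>14)&0x3 = 0x3
flags:1 @ bit 13 → (0xdeb2>>13)&0x1 = 0x0
tag:5 @ bit 8 → (0xdeb2>>8)&0x1f = 0x1e
len:2 @ bit 6 → (0xdeb2>>6)&0x3 = 0x2
addr_hi:6 @ bit 0 → (0xdeb2>>0)&0x3f = 0x32  ←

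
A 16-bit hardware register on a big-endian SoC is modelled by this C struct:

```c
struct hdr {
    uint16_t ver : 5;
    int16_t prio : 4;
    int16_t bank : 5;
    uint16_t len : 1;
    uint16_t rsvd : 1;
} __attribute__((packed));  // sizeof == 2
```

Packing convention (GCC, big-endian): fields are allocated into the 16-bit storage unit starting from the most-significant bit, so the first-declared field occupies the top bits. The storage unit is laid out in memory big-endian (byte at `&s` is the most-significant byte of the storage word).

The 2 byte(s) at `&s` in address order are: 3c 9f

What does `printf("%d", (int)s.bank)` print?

[0]=0x3c [1]=0x9f (big-endian) → word 0x3c9f
ver [11+:5] = (word>>11) & 0x1f = 7
prio [7+:4] = (word>>7) & 0xf = 9
bank [2+:5] = (word>>2) & 0x1f = 7  ←
len [1+:1] = (word>>1) & 0x1 = 1
rsvd [0+:1] = (word>>0) & 0x1 = 1
bank signed 5b, MSB=0: value = 7

7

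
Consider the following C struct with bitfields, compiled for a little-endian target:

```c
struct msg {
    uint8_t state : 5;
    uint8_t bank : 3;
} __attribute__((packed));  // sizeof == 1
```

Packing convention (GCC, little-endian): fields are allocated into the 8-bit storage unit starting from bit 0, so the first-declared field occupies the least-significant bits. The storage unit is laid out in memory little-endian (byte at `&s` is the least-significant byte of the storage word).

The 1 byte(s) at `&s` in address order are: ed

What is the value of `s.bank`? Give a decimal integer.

[0]=0xed (little-endian) → word 0xed
state:5 @ bit 0 → (0xed>>0)&0x1f = 0xd
bank:3 @ bit 5 → (0xed>>5)&0x7 = 0x7  ←

7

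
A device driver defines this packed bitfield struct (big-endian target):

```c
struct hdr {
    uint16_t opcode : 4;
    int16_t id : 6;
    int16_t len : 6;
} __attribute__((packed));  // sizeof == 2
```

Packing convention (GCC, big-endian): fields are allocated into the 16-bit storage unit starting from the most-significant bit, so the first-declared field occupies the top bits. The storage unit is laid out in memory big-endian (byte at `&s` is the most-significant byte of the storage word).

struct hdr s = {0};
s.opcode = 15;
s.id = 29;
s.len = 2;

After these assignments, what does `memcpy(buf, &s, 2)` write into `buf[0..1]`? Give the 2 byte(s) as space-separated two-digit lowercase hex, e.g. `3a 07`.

[12+:4] opcode=15 & 0xf = 0xf; word=0xf000
[6+:6] id=29 & 0x3f = 0x1d; word=0xf740
[0+:6] len=2 & 0x3f = 0x2; word=0xf742
word = 0xf742 → big-endian bytes:
  [0]=0xf7  [1]=0x42

f7 42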